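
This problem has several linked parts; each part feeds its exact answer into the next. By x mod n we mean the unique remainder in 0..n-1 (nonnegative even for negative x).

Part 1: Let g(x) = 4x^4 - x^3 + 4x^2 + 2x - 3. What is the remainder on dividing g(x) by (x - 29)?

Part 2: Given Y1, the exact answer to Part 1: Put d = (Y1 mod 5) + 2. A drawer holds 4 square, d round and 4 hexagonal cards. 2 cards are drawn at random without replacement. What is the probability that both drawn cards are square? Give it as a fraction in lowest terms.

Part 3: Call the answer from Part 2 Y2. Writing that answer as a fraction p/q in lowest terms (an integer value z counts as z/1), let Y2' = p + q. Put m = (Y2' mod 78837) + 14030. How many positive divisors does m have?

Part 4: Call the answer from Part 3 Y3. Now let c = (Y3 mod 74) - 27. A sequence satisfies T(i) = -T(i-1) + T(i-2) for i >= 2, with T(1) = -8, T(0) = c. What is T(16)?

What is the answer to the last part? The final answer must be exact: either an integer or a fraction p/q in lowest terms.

Part 1: remainder = value at the root: 4*(29)^4 - 1*(29)^3 + 4*(29)^2 + 2*(29)^1 - 3 = (2829124) + (-24389) + (3364) + (58) + (-3) = 2808154; answer 2808154
Part 2: Y1 = 2808154; d = 6; total draws C(14,2) = 91; favorable C(4,2) = 6; P = 6/91; answer 6/91
Part 3: Y2 = 6/91; threaded value p + q = 97; m = 14127; 14127 = 3 * 17 * 277; number of divisors = (1+1) * (1+1) * (1+1) = 8; answer 8
Part 4: Y3 = 8; c = -19; T(2) = -1*(-8) + 1*(-19) = -11; iterating: T(2)=-11, T(3)=3, T(4)=-14, T(5)=17, T(6)=-31, T(7)=48, T(8)=-79, T(9)=127, T(10)=-206, T(11)=333, T(12)=-539, T(13)=872, T(14)=-1411, T(15)=2283, T(16)=-3694; answer -3694

-3694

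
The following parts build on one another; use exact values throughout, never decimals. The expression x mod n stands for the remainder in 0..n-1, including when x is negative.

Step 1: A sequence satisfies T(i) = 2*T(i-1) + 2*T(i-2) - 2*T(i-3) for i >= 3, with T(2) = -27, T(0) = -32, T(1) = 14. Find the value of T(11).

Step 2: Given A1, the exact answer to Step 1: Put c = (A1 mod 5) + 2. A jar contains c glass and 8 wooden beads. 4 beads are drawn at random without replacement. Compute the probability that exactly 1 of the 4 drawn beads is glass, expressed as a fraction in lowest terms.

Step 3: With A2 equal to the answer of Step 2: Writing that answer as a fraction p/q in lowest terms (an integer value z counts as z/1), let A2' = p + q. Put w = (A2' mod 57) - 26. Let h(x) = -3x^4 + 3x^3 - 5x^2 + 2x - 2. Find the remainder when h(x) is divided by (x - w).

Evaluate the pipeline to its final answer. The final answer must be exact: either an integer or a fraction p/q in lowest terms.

Step 1: T(3) = 2*(-27) + 2*(14) - 2*(-32) = 38; iterating: T(3)=38, T(4)=-6, T(5)=118, T(6)=148, T(7)=544, T(8)=1148, T(9)=3088, T(10)=7384, T(11)=18648; answer 18648
Step 2: A1 = 18648; c = 5; total draws C(13,4) = 715; favorable C(5,1)*C(8,3) = 280; P = 56/143; answer 56/143
Step 3: A2 = 56/143; threaded value p + q = 199; w = 2; remainder = value at the root: -3*(2)^4 + 3*(2)^3 - 5*(2)^2 + 2*(2)^1 - 2 = (-48) + (24) + (-20) + (4) + (-2) = -42; answer -42

-42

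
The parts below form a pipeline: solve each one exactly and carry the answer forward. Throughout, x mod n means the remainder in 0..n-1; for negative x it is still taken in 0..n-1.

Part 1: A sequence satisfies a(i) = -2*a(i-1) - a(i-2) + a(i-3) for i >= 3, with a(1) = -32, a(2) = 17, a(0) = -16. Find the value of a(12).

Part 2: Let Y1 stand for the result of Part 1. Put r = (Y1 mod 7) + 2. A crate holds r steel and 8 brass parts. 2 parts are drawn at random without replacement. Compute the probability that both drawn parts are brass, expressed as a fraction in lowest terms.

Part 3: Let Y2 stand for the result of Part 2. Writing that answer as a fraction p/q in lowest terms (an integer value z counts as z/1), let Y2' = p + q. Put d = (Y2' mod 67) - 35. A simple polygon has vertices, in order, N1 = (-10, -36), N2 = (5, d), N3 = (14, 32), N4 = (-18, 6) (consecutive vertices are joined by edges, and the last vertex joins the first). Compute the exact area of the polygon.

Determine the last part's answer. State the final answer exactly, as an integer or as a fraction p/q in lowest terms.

1082

Part 1: a(3) = -2*(17) - 1*(-32) + 1*(-16) = -18; iterating: a(3)=-18, a(4)=-13, a(5)=61, a(6)=-127, a(7)=180, a(8)=-172, a(9)=37, a(10)=278, a(11)=-765, a(12)=1289; answer 1289
Part 2: Y1 = 1289; r = 3; total draws C(11,2) = 55; favorable C(8,2) = 28; P = 28/55; answer 28/55
Part 3: Y2 = 28/55; threaded value p + q = 83; d = -19; cross terms: (-10*-19 - 5*-36)=370, (5*32 - 14*-19)=426, (14*6 - -18*32)=660, (-18*-36 - -10*6)=708; twice the area = |2164| = 2164; area = 1082; answer 1082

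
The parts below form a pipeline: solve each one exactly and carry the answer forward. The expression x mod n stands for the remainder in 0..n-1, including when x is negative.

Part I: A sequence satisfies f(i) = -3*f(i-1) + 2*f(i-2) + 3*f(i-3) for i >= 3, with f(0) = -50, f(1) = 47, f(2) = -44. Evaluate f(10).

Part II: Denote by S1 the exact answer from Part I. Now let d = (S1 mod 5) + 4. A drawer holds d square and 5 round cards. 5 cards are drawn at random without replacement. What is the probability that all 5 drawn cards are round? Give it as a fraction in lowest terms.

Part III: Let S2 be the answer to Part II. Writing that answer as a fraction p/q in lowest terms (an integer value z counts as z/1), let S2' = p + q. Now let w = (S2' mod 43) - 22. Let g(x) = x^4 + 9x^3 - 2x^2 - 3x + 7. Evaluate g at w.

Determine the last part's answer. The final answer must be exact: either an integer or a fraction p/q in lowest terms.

Part I: f(3) = -3*(-44) + 2*(47) + 3*(-50) = 76; iterating: f(3)=76, f(4)=-175, f(5)=545, f(6)=-1757, f(7)=5836, f(8)=-19387, f(9)=64562, f(10)=-214952; answer -214952
Part II: S1 = -214952; d = 7; total draws C(12,5) = 792; favorable C(5,5) = 1; P = 1/792; answer 1/792
Part III: S2 = 1/792; threaded value p + q = 793; w = -3; 1*(-3)^4 + 9*(-3)^3 - 2*(-3)^2 - 3*(-3)^1 + 7 = (81) + (-243) + (-18) + (9) + (7) = -164; answer -164

-164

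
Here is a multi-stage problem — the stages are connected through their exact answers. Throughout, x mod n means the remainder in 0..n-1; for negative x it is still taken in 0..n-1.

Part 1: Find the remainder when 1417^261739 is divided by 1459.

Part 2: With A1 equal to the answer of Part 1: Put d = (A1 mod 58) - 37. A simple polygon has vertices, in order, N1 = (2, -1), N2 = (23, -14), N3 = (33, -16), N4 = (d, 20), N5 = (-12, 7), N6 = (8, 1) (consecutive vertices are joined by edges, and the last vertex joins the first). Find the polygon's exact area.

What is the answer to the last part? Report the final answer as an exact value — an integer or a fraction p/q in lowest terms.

Part 1: squarings mod 1459: 1417^1=1417, 1417^2=305, 1417^4=1108, 1417^8=645, 1417^16=210, 1417^32=330, 1417^64=934, 1417^128=1333, 1417^256=1286, 1417^512=749, 1417^1024=745, 1417^2048=605, 1417^4096=1275, 1417^8192=299, 1417^16384=402, 1417^32768=1114, 1417^65536=846, 1417^131072=806; 1417^261739 = 1417^1 * 1417^2 * 1417^8 * 1417^32 * 1417^64 * 1417^512 * 1417^1024 * 1417^2048 * 1417^4096 * 1417^8192 * 1417^16384 * 1417^32768 * 1417^65536 * 1417^131072 = 1435 (mod 1459); answer 1435
Part 2: A1 = 1435; d = 6; cross terms: (2*-14 - 23*-1)=-5, (23*-16 - 33*-14)=94, (33*20 - 6*-16)=756, (6*7 - -12*20)=282, (-12*1 - 8*7)=-68, (8*-1 - 2*1)=-10; twice the area = |1049| = 1049; area = 1049/2; answer 1049/2

1049/2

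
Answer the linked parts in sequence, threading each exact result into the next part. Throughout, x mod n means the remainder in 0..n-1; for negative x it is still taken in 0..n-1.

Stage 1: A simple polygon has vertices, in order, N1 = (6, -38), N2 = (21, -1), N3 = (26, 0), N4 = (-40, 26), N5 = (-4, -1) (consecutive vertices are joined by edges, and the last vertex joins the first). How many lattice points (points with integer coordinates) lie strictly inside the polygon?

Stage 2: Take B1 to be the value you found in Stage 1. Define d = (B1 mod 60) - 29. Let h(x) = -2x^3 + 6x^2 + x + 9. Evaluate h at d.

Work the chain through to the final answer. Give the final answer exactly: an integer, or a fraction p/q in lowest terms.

-21128

Stage 1: cross terms: (6*-1 - 21*-38)=792, (21*0 - 26*-1)=26, (26*26 - -40*0)=676, (-40*-1 - -4*26)=144, (-4*-38 - 6*-1)=158; twice the area = |1796| = 1796; area = 898; boundary points = 1 + 1 + 2 + 9 + 1 = 14; strictly interior points = area - boundary/2 + 1 = 892; answer 892
Stage 2: B1 = 892; d = 23; -2*(23)^3 + 6*(23)^2 + 1*(23)^1 + 9 = (-24334) + (3174) + (23) + (9) = -21128; answer -21128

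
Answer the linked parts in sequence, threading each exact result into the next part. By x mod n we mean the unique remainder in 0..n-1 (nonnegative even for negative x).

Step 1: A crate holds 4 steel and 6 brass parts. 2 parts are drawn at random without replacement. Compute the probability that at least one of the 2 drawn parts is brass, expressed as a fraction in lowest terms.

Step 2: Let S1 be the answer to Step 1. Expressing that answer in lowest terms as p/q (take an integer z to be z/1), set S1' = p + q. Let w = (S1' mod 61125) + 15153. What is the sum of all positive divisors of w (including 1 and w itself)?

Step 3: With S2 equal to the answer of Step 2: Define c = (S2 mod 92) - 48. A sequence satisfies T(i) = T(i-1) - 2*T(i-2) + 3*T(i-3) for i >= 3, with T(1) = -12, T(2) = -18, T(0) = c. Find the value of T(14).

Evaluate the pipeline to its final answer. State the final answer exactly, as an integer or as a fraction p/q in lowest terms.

Step 1: total draws C(10,2) = 45; complement C(4,2) = 6; favorable 45 - 6 = 39; P = 13/15; answer 13/15
Step 2: S1 = 13/15; threaded value p + q = 28; w = 15181; 15181 = 17 * 19 * 47; sigma = (1 + 17) * (1 + 19) * (1 + 47) = 18 * 20 * 48 = 17280; answer 17280
Step 3: S2 = 17280; c = 28; T(3) = 1*(-18) - 2*(-12) + 3*(28) = 90; iterating: T(3)=90, T(4)=90, T(5)=-144, T(6)=-54, T(7)=504, T(8)=180, T(9)=-990, T(10)=162, T(11)=2682, T(12)=-612, T(13)=-5490, T(14)=3780; answer 3780

3780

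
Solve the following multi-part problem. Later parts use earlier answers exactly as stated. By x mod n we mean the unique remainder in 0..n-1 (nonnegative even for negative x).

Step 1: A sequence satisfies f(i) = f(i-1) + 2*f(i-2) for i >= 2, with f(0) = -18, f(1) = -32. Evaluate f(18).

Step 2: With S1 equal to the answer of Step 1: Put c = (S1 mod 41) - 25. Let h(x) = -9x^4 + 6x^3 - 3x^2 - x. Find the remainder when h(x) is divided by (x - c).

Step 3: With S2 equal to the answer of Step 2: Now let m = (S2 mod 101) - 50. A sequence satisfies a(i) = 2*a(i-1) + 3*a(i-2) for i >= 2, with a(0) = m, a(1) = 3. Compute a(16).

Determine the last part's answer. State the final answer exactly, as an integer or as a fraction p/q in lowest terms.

182948574

Step 1: f(2) = 1*(-32) + 2*(-18) = -68; iterating: f(2)=-68, f(3)=-132, f(4)=-268, f(5)=-532, f(6)=-1068, f(7)=-2132, f(8)=-4268, f(9)=-8532, f(10)=-17068, f(11)=-34132, f(12)=-68268, f(13)=-136532, f(14)=-273068, f(15)=-546132, f(16)=-1092268, f(17)=-2184532, f(18)=-4369068; answer -4369068
Step 2: S1 = -4369068; c = -10; remainder = value at the root: -9*(-10)^4 + 6*(-10)^3 - 3*(-10)^2 - 1*(-10)^1 = (-90000) + (-6000) + (-300) + (10) = -96290; answer -96290
Step 3: S2 = -96290; m = 14; a(2) = 2*(3) + 3*(14) = 48; iterating: a(2)=48, a(3)=105, a(4)=354, a(5)=1023, a(6)=3108, a(7)=9285, a(8)=27894, a(9)=83643, a(10)=250968, a(11)=752865, a(12)=2258634, a(13)=6775863, a(14)=20327628, a(15)=60982845, a(16)=182948574; answer 182948574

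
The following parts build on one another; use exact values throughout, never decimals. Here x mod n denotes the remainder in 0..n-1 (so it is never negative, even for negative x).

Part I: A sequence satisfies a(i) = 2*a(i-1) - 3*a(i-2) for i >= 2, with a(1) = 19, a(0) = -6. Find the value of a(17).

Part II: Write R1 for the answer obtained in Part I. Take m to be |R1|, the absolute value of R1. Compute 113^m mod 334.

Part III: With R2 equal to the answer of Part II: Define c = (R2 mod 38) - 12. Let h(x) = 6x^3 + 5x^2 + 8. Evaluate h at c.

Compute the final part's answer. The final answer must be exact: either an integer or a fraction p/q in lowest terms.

Part I: a(2) = 2*(19) - 3*(-6) = 56; iterating: a(2)=56, a(3)=55, a(4)=-58, a(5)=-281, a(6)=-388, a(7)=67, a(8)=1298, a(9)=2395, a(10)=896, a(11)=-5393, a(12)=-13474, a(13)=-10769, a(14)=18884, a(15)=70075, a(16)=83498, a(17)=-43229; answer -43229
Part II: R1 = -43229; m = 43229; squarings mod 334: 113^1=113, 113^2=77, 113^4=251, 113^8=209, 113^16=261, 113^32=319, 113^64=225, 113^128=191, 113^256=75, 113^512=281, 113^1024=137, 113^2048=65, 113^4096=217, 113^8192=329, 113^16384=25, 113^32768=291; 113^43229 = 113^1 * 113^4 * 113^8 * 113^16 * 113^64 * 113^128 * 113^2048 * 113^8192 * 113^32768 = 271 (mod 334); answer 271
Part III: R2 = 271; c = -7; 6*(-7)^3 + 5*(-7)^2 + 8 = (-2058) + (245) + (8) = -1805; answer -1805

-1805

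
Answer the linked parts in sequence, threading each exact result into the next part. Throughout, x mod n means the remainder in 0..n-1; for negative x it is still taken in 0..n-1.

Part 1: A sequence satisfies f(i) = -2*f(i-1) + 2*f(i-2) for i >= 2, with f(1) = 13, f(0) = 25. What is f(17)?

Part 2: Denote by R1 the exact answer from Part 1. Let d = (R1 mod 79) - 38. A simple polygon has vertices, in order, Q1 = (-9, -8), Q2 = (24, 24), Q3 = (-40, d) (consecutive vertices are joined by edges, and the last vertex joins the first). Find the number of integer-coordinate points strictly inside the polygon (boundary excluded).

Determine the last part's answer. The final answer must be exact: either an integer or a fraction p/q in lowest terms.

Part 1: f(2) = -2*(13) + 2*(25) = 24; iterating: f(2)=24, f(3)=-22, f(4)=92, f(5)=-228, f(6)=640, f(7)=-1736, f(8)=4752, f(9)=-12976, f(10)=35456, f(11)=-96864, f(12)=264640, f(13)=-723008, f(14)=1975296, f(15)=-5396608, f(16)=14743808, f(17)=-40280832; answer -40280832
Part 2: R1 = -40280832; d = -34; cross terms: (-9*24 - 24*-8)=-24, (24*-34 - -40*24)=144, (-40*-8 - -9*-34)=14; twice the area = |134| = 134; area = 67; boundary points = 1 + 2 + 1 = 4; strictly interior points = area - boundary/2 + 1 = 66; answer 66

66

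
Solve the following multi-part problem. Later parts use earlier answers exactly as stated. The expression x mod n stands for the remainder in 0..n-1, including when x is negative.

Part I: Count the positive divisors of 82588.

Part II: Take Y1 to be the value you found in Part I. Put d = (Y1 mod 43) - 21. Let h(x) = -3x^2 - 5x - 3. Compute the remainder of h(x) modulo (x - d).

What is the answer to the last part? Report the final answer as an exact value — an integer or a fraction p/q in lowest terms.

-201

Part I: 82588 = 2^2 * 11 * 1877; number of divisors = (2+1) * (1+1) * (1+1) = 12; answer 12
Part II: Y1 = 12; d = -9; remainder = value at the root: -3*(-9)^2 - 5*(-9)^1 - 3 = (-243) + (45) + (-3) = -201; answer -201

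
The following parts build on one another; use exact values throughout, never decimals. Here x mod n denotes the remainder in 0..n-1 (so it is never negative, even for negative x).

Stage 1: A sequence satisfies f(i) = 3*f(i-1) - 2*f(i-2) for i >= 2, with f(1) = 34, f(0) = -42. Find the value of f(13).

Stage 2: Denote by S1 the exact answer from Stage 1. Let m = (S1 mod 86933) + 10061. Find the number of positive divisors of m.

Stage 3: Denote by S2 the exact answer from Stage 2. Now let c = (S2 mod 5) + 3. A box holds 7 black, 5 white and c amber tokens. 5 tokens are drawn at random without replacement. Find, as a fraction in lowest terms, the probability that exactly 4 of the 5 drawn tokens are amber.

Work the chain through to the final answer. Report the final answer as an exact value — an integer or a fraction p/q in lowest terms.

15/1547

Stage 1: f(2) = 3*(34) - 2*(-42) = 186; iterating: f(2)=186, f(3)=490, f(4)=1098, f(5)=2314, f(6)=4746, f(7)=9610, f(8)=19338, f(9)=38794, f(10)=77706, f(11)=155530, f(12)=311178, f(13)=622474; answer 622474
Stage 2: S1 = 622474; m = 24004; 24004 = 2^2 * 17 * 353; number of divisors = (2+1) * (1+1) * (1+1) = 12; answer 12
Stage 3: S2 = 12; c = 5; total draws C(17,5) = 6188; favorable C(5,4)*C(12,1) = 60; P = 15/1547; answer 15/1547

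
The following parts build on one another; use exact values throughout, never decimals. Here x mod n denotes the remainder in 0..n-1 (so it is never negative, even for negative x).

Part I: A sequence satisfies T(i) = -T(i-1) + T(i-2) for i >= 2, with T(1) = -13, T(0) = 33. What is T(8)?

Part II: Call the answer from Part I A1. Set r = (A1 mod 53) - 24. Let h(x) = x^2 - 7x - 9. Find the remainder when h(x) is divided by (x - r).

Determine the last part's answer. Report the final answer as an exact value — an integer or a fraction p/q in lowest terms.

189

Part I: T(2) = -1*(-13) + 1*(33) = 46; iterating: T(2)=46, T(3)=-59, T(4)=105, T(5)=-164, T(6)=269, T(7)=-433, T(8)=702; answer 702
Part II: A1 = 702; r = -11; remainder = value at the root: 1*(-11)^2 - 7*(-11)^1 - 9 = (121) + (77) + (-9) = 189; answer 189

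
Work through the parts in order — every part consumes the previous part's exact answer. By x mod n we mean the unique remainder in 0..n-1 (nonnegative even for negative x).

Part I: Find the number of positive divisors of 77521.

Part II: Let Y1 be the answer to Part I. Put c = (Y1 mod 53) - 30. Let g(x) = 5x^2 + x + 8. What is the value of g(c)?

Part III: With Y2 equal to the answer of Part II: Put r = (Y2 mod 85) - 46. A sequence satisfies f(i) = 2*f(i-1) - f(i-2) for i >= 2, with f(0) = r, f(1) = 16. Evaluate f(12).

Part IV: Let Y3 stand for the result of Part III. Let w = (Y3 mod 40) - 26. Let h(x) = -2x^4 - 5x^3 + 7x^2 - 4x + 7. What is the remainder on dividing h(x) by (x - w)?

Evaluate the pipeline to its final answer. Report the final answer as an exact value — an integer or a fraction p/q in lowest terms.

-6195

Part I: 77521 is prime, so its only divisors are 1 and 77521; count = 2; answer 2
Part II: Y1 = 2; c = -28; 5*(-28)^2 + 1*(-28)^1 + 8 = (3920) + (-28) + (8) = 3900; answer 3900
Part III: Y2 = 3900; r = 29; f(2) = 2*(16) - 1*(29) = 3; iterating: f(2)=3, f(3)=-10, f(4)=-23, f(5)=-36, f(6)=-49, f(7)=-62, f(8)=-75, f(9)=-88, f(10)=-101, f(11)=-114, f(12)=-127; answer -127
Part IV: Y3 = -127; w = 7; remainder = value at the root: -2*(7)^4 - 5*(7)^3 + 7*(7)^2 - 4*(7)^1 + 7 = (-4802) + (-1715) + (343) + (-28) + (7) = -6195; answer -6195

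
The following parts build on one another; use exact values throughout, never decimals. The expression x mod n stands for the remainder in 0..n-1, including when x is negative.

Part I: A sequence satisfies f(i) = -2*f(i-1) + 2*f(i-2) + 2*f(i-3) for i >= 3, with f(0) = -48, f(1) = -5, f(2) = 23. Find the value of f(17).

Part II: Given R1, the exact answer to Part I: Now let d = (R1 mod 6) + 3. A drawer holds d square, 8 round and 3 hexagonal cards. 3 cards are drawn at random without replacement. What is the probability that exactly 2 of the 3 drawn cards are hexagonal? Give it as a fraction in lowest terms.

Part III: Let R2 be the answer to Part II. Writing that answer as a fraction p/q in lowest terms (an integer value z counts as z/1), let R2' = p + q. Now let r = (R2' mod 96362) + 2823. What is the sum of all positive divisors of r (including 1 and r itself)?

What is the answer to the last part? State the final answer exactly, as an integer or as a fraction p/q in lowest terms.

5400

Part I: f(3) = -2*(23) + 2*(-5) + 2*(-48) = -152; iterating: f(3)=-152, f(4)=340, f(5)=-938, f(6)=2252, f(7)=-5700, f(8)=14028, f(9)=-34952, f(10)=86560, f(11)=-214968, f(12)=533152, f(13)=-1323120, f(14)=3282608, f(15)=-8145152, f(16)=20209280, f(17)=-50143648; answer -50143648
Part II: R1 = -50143648; d = 5; total draws C(16,3) = 560; favorable C(3,2)*C(13,1) = 39; P = 39/560; answer 39/560
Part III: R2 = 39/560; threaded value p + q = 599; r = 3422; 3422 = 2 * 29 * 59; sigma = (1 + 2) * (1 + 29) * (1 + 59) = 3 * 30 * 60 = 5400; answer 5400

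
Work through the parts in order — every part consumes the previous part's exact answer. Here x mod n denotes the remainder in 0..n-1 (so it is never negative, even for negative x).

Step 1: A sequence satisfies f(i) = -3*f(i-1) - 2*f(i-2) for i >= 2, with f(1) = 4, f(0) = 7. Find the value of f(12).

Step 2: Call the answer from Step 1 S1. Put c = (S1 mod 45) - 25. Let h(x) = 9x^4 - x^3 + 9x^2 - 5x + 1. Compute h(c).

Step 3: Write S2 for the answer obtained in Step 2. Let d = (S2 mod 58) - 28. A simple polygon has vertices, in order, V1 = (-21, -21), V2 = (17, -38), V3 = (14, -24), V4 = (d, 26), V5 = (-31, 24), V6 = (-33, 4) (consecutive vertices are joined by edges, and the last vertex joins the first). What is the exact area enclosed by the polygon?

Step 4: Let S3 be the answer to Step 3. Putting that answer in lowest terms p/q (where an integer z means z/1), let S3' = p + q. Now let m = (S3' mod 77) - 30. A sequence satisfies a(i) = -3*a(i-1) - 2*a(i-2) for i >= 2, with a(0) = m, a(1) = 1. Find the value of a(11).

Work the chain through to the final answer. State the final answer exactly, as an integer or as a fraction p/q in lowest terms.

Step 1: f(2) = -3*(4) - 2*(7) = -26; iterating: f(2)=-26, f(3)=70, f(4)=-158, f(5)=334, f(6)=-686, f(7)=1390, f(8)=-2798, f(9)=5614, f(10)=-11246, f(11)=22510, f(12)=-45038; answer -45038
Step 2: S1 = -45038; c = -18; 9*(-18)^4 - 1*(-18)^3 + 9*(-18)^2 - 5*(-18)^1 + 1 = (944784) + (5832) + (2916) + (90) + (1) = 953623; answer 953623
Step 3: S2 = 953623; d = 17; cross terms: (-21*-38 - 17*-21)=1155, (17*-24 - 14*-38)=124, (14*26 - 17*-24)=772, (17*24 - -31*26)=1214, (-31*4 - -33*24)=668, (-33*-21 - -21*4)=777; twice the area = |4710| = 4710; area = 2355; answer 2355
Step 4: S3 = 2355; threaded value p + q = 2356; m = 16; a(2) = -3*(1) - 2*(16) = -35; iterating: a(2)=-35, a(3)=103, a(4)=-239, a(5)=511, a(6)=-1055, a(7)=2143, a(8)=-4319, a(9)=8671, a(10)=-17375, a(11)=34783; answer 34783

34783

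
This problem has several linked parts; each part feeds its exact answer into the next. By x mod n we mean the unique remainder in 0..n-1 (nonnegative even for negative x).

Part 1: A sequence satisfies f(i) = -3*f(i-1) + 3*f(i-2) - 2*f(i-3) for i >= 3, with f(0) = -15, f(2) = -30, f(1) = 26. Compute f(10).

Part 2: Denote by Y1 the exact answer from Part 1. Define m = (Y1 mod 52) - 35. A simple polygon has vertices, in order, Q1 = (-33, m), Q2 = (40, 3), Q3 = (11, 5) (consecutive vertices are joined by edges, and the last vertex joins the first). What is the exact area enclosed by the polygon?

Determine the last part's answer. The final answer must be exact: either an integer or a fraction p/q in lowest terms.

624

Part 1: f(3) = -3*(-30) + 3*(26) - 2*(-15) = 198; iterating: f(3)=198, f(4)=-736, f(5)=2862, f(6)=-11190, f(7)=43628, f(8)=-170178, f(9)=663798, f(10)=-2589184; answer -2589184
Part 2: Y1 = -2589184; m = -35; cross terms: (-33*3 - 40*-35)=1301, (40*5 - 11*3)=167, (11*-35 - -33*5)=-220; twice the area = |1248| = 1248; area = 624; answer 624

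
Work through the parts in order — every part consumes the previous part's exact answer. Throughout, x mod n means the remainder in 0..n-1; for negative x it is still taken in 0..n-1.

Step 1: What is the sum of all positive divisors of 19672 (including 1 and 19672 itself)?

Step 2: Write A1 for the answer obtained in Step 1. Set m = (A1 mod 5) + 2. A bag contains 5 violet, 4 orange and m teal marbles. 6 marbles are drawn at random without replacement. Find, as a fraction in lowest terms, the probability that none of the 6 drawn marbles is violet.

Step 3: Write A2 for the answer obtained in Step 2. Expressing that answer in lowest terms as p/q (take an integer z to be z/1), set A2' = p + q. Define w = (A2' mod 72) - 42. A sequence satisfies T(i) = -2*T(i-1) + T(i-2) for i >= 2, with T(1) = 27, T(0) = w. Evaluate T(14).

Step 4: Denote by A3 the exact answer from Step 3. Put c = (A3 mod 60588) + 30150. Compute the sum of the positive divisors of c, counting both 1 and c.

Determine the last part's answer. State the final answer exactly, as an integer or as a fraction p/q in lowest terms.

86250

Step 1: 19672 = 2^3 * 2459; sigma = (1 + 2 + 4 + 8) * (1 + 2459) = 15 * 2460 = 36900; answer 36900
Step 2: A1 = 36900; m = 2; total draws C(11,6) = 462; favorable C(6,6) = 1; P = 1/462; answer 1/462
Step 3: A2 = 1/462; threaded value p + q = 463; w = -11; T(2) = -2*(27) + 1*(-11) = -65; iterating: T(2)=-65, T(3)=157, T(4)=-379, T(5)=915, T(6)=-2209, T(7)=5333, T(8)=-12875, T(9)=31083, T(10)=-75041, T(11)=181165, T(12)=-437371, T(13)=1055907, T(14)=-2549185; answer -2549185
Step 4: A3 = -2549185; c = 86249; 86249 is prime, so its only divisors are 1 and 86249; sigma = 1 + 86249 = 86250; answer 86250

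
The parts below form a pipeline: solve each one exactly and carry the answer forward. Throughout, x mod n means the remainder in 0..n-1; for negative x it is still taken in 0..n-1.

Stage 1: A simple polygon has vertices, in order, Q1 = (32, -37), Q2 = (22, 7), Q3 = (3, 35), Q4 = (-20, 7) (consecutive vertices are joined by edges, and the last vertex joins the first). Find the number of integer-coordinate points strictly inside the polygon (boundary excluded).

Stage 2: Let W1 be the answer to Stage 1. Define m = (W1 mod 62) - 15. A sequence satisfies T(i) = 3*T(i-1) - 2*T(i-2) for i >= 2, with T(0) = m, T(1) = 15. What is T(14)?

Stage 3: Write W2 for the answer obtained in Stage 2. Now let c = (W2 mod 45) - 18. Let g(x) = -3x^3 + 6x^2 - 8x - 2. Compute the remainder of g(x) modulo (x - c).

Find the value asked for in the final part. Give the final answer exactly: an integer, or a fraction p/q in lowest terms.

Stage 1: cross terms: (32*7 - 22*-37)=1038, (22*35 - 3*7)=749, (3*7 - -20*35)=721, (-20*-37 - 32*7)=516; twice the area = |3024| = 3024; area = 1512; boundary points = 2 + 1 + 1 + 4 = 8; strictly interior points = area - boundary/2 + 1 = 1509; answer 1509
Stage 2: W1 = 1509; m = 6; T(2) = 3*(15) - 2*(6) = 33; iterating: T(2)=33, T(3)=69, T(4)=141, T(5)=285, T(6)=573, T(7)=1149, T(8)=2301, T(9)=4605, T(10)=9213, T(11)=18429, T(12)=36861, T(13)=73725, T(14)=147453; answer 147453
Stage 3: W2 = 147453; c = 15; remainder = value at the root: -3*(15)^3 + 6*(15)^2 - 8*(15)^1 - 2 = (-10125) + (1350) + (-120) + (-2) = -8897; answer -8897

-8897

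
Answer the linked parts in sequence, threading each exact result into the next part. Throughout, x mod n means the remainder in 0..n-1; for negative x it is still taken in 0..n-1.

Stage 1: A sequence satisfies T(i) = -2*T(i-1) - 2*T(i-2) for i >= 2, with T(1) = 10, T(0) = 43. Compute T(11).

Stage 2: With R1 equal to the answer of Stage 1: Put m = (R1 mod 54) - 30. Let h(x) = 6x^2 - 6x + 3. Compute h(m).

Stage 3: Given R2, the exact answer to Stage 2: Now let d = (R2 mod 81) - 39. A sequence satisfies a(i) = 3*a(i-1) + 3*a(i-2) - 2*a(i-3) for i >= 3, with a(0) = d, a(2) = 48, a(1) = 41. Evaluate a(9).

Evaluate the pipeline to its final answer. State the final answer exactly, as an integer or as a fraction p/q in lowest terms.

514467

Stage 1: T(2) = -2*(10) - 2*(43) = -106; iterating: T(2)=-106, T(3)=192, T(4)=-172, T(5)=-40, T(6)=424, T(7)=-768, T(8)=688, T(9)=160, T(10)=-1696, T(11)=3072; answer 3072
Stage 2: R1 = 3072; m = 18; 6*(18)^2 - 6*(18)^1 + 3 = (1944) + (-108) + (3) = 1839; answer 1839
Stage 3: R2 = 1839; d = 18; a(3) = 3*(48) + 3*(41) - 2*(18) = 231; iterating: a(3)=231, a(4)=755, a(5)=2862, a(6)=10389, a(7)=38243, a(8)=140172, a(9)=514467; answer 514467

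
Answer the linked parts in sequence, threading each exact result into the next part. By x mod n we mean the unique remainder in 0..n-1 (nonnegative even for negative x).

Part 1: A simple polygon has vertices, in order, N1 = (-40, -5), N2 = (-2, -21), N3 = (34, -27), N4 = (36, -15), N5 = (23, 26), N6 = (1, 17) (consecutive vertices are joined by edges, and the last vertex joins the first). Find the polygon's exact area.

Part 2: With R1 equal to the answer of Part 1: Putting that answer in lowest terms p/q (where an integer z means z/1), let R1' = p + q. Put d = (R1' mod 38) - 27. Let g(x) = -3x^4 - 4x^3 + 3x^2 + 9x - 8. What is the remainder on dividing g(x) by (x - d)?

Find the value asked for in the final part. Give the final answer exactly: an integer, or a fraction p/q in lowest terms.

Part 1: cross terms: (-40*-21 - -2*-5)=830, (-2*-27 - 34*-21)=768, (34*-15 - 36*-27)=462, (36*26 - 23*-15)=1281, (23*17 - 1*26)=365, (1*-5 - -40*17)=675; twice the area = |4381| = 4381; area = 4381/2; answer 4381/2
Part 2: R1 = 4381/2; threaded value p + q = 4383; d = -14; remainder = value at the root: -3*(-14)^4 - 4*(-14)^3 + 3*(-14)^2 + 9*(-14)^1 - 8 = (-115248) + (10976) + (588) + (-126) + (-8) = -103818; answer -103818

-103818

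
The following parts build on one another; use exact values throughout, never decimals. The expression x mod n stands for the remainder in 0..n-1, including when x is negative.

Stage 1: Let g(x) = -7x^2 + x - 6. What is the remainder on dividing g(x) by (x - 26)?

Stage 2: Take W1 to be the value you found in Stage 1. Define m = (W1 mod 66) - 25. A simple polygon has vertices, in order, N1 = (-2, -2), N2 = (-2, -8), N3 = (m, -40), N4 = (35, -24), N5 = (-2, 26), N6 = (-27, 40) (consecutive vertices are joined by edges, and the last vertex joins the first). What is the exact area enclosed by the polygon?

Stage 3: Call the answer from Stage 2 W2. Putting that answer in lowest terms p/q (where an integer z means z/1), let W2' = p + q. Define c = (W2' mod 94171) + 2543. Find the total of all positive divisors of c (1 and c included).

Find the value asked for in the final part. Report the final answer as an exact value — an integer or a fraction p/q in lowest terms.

Stage 1: remainder = value at the root: -7*(26)^2 + 1*(26)^1 - 6 = (-4732) + (26) + (-6) = -4712; answer -4712
Stage 2: W1 = -4712; m = 15; cross terms: (-2*-8 - -2*-2)=12, (-2*-40 - 15*-8)=200, (15*-24 - 35*-40)=1040, (35*26 - -2*-24)=862, (-2*40 - -27*26)=622, (-27*-2 - -2*40)=134; twice the area = |2870| = 2870; area = 1435; answer 1435
Stage 3: W2 = 1435; threaded value p + q = 1436; c = 3979; 3979 = 23 * 173; sigma = (1 + 23) * (1 + 173) = 24 * 174 = 4176; answer 4176

4176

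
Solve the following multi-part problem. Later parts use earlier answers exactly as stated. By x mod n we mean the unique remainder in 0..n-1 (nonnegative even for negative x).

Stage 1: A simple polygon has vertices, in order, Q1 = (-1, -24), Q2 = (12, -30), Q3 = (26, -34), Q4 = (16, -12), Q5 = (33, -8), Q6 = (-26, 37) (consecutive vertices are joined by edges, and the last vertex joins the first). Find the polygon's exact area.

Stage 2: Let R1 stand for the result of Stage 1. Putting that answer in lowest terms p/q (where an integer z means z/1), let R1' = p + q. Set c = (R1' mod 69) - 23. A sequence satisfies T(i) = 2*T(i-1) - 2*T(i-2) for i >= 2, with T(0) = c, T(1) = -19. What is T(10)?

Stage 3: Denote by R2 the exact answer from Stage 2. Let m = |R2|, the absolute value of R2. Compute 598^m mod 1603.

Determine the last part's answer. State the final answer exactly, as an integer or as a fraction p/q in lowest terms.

Stage 1: cross terms: (-1*-30 - 12*-24)=318, (12*-34 - 26*-30)=372, (26*-12 - 16*-34)=232, (16*-8 - 33*-12)=268, (33*37 - -26*-8)=1013, (-26*-24 - -1*37)=661; twice the area = |2864| = 2864; area = 1432; answer 1432
Stage 2: R1 = 1432; threaded value p + q = 1433; c = 30; T(2) = 2*(-19) - 2*(30) = -98; iterating: T(2)=-98, T(3)=-158, T(4)=-120, T(5)=76, T(6)=392, T(7)=632, T(8)=480, T(9)=-304, T(10)=-1568; answer -1568
Stage 3: R2 = -1568; m = 1568; squarings mod 1603: 598^1=598, 598^2=135, 598^4=592, 598^8=1010, 598^16=592, 598^32=1010, 598^64=592, 598^128=1010, 598^256=592, 598^512=1010, 598^1024=592; 598^1568 = 598^32 * 598^512 * 598^1024 = 1010 (mod 1603); answer 1010

1010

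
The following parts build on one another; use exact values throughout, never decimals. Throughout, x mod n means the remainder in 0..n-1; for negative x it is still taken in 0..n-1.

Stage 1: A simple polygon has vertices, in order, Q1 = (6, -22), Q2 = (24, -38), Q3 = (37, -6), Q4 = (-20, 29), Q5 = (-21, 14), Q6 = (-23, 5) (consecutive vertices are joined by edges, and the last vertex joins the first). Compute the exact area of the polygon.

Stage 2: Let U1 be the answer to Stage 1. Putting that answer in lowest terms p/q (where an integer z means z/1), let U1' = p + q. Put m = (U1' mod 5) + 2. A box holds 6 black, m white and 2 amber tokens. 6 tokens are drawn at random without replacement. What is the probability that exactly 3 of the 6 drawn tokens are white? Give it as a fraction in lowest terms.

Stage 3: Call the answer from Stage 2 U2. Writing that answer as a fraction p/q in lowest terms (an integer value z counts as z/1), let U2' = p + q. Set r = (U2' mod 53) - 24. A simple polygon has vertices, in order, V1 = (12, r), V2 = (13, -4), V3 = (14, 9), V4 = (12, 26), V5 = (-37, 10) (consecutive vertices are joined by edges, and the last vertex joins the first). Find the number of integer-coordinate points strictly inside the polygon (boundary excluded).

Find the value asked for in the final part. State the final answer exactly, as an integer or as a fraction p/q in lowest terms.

Stage 1: cross terms: (6*-38 - 24*-22)=300, (24*-6 - 37*-38)=1262, (37*29 - -20*-6)=953, (-20*14 - -21*29)=329, (-21*5 - -23*14)=217, (-23*-22 - 6*5)=476; twice the area = |3537| = 3537; area = 3537/2; answer 3537/2
Stage 2: U1 = 3537/2; threaded value p + q = 3539; m = 6; total draws C(14,6) = 3003; favorable C(6,3)*C(8,3) = 1120; P = 160/429; answer 160/429
Stage 3: U2 = 160/429; threaded value p + q = 589; r = -18; cross terms: (12*-4 - 13*-18)=186, (13*9 - 14*-4)=173, (14*26 - 12*9)=256, (12*10 - -37*26)=1082, (-37*-18 - 12*10)=546; twice the area = |2243| = 2243; area = 2243/2; boundary points = 1 + 1 + 1 + 1 + 7 = 11; strictly interior points = area - boundary/2 + 1 = 1117; answer 1117

1117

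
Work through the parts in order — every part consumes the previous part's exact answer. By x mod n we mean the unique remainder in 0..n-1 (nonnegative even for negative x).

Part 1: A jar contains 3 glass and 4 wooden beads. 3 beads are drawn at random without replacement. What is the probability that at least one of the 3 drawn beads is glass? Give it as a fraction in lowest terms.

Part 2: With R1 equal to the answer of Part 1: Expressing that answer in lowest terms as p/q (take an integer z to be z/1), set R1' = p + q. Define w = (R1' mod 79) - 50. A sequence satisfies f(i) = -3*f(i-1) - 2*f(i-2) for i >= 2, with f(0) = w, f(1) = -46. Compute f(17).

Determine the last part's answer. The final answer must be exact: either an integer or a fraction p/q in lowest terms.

-3932146

Part 1: total draws C(7,3) = 35; complement C(4,3) = 4; favorable 35 - 4 = 31; P = 31/35; answer 31/35
Part 2: R1 = 31/35; threaded value p + q = 66; w = 16; f(2) = -3*(-46) - 2*(16) = 106; iterating: f(2)=106, f(3)=-226, f(4)=466, f(5)=-946, f(6)=1906, f(7)=-3826, f(8)=7666, f(9)=-15346, f(10)=30706, f(11)=-61426, f(12)=122866, f(13)=-245746, f(14)=491506, f(15)=-983026, f(16)=1966066, f(17)=-3932146; answer -3932146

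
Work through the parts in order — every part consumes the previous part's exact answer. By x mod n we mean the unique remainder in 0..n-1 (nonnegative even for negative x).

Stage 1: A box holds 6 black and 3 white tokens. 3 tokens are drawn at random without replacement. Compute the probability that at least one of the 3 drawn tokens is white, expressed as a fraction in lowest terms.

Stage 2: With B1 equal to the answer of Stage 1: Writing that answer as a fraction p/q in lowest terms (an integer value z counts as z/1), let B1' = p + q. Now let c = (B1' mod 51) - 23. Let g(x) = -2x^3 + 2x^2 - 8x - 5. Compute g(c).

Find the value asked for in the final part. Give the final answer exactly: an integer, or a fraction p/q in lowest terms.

Stage 1: total draws C(9,3) = 84; complement C(6,3) = 20; favorable 84 - 20 = 64; P = 16/21; answer 16/21
Stage 2: B1 = 16/21; threaded value p + q = 37; c = 14; -2*(14)^3 + 2*(14)^2 - 8*(14)^1 - 5 = (-5488) + (392) + (-112) + (-5) = -5213; answer -5213

-5213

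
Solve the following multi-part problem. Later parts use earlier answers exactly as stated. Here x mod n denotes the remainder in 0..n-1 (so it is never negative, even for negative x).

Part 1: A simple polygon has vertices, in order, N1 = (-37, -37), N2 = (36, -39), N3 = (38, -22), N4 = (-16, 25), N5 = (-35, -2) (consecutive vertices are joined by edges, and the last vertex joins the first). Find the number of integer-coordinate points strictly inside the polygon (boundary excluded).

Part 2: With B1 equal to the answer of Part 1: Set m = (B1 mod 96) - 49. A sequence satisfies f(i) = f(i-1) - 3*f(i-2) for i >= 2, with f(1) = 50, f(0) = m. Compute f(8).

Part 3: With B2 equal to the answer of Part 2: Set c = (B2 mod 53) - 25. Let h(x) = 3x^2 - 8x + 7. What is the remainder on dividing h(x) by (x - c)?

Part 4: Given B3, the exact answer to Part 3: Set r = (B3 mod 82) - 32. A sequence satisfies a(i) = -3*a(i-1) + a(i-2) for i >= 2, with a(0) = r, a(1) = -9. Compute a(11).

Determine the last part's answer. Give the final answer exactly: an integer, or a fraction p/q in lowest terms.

-2601276

Part 1: cross terms: (-37*-39 - 36*-37)=2775, (36*-22 - 38*-39)=690, (38*25 - -16*-22)=598, (-16*-2 - -35*25)=907, (-35*-37 - -37*-2)=1221; twice the area = |6191| = 6191; area = 6191/2; boundary points = 1 + 1 + 1 + 1 + 1 = 5; strictly interior points = area - boundary/2 + 1 = 3094; answer 3094
Part 2: B1 = 3094; m = -27; f(2) = 1*(50) - 3*(-27) = 131; iterating: f(2)=131, f(3)=-19, f(4)=-412, f(5)=-355, f(6)=881, f(7)=1946, f(8)=-697; answer -697
Part 3: B2 = -697; c = 20; remainder = value at the root: 3*(20)^2 - 8*(20)^1 + 7 = (1200) + (-160) + (7) = 1047; answer 1047
Part 4: B3 = 1047; r = 31; a(2) = -3*(-9) + 1*(31) = 58; iterating: a(2)=58, a(3)=-183, a(4)=607, a(5)=-2004, a(6)=6619, a(7)=-21861, a(8)=72202, a(9)=-238467, a(10)=787603, a(11)=-2601276; answer -2601276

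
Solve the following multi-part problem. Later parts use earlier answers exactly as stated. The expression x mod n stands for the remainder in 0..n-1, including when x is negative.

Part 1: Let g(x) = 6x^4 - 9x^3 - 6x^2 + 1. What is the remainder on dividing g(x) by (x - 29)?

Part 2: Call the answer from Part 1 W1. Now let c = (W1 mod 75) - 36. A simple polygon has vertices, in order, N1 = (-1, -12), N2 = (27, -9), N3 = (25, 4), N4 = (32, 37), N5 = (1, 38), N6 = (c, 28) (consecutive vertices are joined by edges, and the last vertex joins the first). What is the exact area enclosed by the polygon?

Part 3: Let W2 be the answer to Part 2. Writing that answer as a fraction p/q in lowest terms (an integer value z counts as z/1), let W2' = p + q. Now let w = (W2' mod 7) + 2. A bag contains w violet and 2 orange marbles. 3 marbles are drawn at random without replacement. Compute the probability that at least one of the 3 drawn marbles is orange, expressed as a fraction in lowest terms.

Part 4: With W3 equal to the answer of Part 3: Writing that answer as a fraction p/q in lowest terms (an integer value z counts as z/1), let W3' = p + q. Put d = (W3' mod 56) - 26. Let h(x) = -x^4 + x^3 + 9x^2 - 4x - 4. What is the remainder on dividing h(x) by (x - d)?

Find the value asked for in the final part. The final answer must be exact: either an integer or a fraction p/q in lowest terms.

-19

Part 1: remainder = value at the root: 6*(29)^4 - 9*(29)^3 - 6*(29)^2 + 1 = (4243686) + (-219501) + (-5046) + (1) = 4019140; answer 4019140
Part 2: W1 = 4019140; c = 4; cross terms: (-1*-9 - 27*-12)=333, (27*4 - 25*-9)=333, (25*37 - 32*4)=797, (32*38 - 1*37)=1179, (1*28 - 4*38)=-124, (4*-12 - -1*28)=-20; twice the area = |2498| = 2498; area = 1249; answer 1249
Part 3: W2 = 1249; threaded value p + q = 1250; w = 6; total draws C(8,3) = 56; complement C(6,3) = 20; favorable 56 - 20 = 36; P = 9/14; answer 9/14
Part 4: W3 = 9/14; threaded value p + q = 23; d = -3; remainder = value at the root: -1*(-3)^4 + 1*(-3)^3 + 9*(-3)^2 - 4*(-3)^1 - 4 = (-81) + (-27) + (81) + (12) + (-4) = -19; answer -19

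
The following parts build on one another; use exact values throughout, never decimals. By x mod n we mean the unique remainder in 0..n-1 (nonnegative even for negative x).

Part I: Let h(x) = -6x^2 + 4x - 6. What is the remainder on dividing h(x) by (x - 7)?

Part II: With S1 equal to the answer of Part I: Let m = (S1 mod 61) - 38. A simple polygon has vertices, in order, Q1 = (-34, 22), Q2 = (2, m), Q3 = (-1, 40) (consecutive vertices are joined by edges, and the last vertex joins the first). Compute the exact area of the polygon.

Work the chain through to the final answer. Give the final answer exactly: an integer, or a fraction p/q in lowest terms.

1539/2

Part I: remainder = value at the root: -6*(7)^2 + 4*(7)^1 - 6 = (-294) + (28) + (-6) = -272; answer -272
Part II: S1 = -272; m = -5; cross terms: (-34*-5 - 2*22)=126, (2*40 - -1*-5)=75, (-1*22 - -34*40)=1338; twice the area = |1539| = 1539; area = 1539/2; answer 1539/2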